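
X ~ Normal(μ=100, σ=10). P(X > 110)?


z = (110-100)/10 = 1.0
P(X > 110) = 1 - P(Z ≤ 1.0) = 1 - 0.8413 = 0.1587

P(X > 110) ≈ 0.1587


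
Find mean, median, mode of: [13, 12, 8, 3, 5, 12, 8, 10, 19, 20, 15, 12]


Sorted: [3, 5, 8, 8, 10, 12, 12, 12, 13, 15, 19, 20]
Mean = 137/12
Median = 12
Freq: {13: 1, 12: 3, 8: 2, 3: 1, 5: 1, 10: 1, 19: 1, 20: 1, 15: 1}
Mode: [12]

Mean=137/12, Median=12, Mode=12


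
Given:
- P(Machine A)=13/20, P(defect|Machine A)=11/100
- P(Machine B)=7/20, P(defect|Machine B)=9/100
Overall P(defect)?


P(B) = Σ P(B|Aᵢ)×P(Aᵢ)
  11/100×13/20 = 143/2000
  9/100×7/20 = 63/2000
Sum = 103/1000

P(defect) = 103/1000 ≈ 10.30%


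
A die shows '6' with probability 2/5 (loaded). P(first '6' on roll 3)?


Geometric: P(X=3) = (1-p)^(k-1)×p = (3/5)^2×2/5 = 18/125

P(X=3) = 18/125 ≈ 14.40%


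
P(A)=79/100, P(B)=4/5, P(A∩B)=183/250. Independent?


P(A)×P(B) = 79/125
P(A∩B) = 183/250
Not equal → NOT independent

No, not independent


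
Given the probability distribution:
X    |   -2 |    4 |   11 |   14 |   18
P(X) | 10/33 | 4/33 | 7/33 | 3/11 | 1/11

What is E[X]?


E[X] = Σ x·P(X=x)
= (-2)×(10/33) + (4)×(4/33) + (11)×(7/33) + (14)×(3/11) + (18)×(1/11)
= 23/3

E[X] = 23/3


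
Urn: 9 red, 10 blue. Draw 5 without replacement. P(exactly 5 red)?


Hypergeometric: C(9,5)×C(10,0)/C(19,5)
= 126×1/11628 = 7/646

P(X=5) = 7/646 ≈ 1.08%


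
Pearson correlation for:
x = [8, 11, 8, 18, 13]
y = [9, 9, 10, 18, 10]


n=5, Σx=58, Σy=56, Σxy=705, Σx²=742, Σy²=686
r = (5×705 - 58×56)/√((5×742 - 58²)(5×686 - 56²))
= 277/√(346×294) = 277/√101724 ≈ 277/318.9420 ≈ 0.8685

r ≈ 0.8685


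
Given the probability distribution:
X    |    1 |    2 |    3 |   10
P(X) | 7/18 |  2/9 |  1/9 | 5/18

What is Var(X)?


E[X] = 71/18
E[X²] = 541/18
Var(X) = E[X²] - (E[X])² = 541/18 - 5041/324 = 4697/324

Var(X) = 4697/324 ≈ 14.4969


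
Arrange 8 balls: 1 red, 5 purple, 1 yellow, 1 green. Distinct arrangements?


8!/(1!×5!×1!×1!) = 336

336


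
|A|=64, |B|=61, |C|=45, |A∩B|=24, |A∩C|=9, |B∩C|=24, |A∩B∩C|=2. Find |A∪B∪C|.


|A∪B∪C| = 64+61+45-24-9-24+2 = 115

|A∪B∪C| = 115


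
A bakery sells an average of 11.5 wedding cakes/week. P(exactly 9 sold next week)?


Poisson(λ=11.5): P(X=9) = e^(-λ)×λ^k/k!
= e^(-11.5) × 11.5^9 / 9!
≈ 1.01300936e-05 × 3517876291.92 / 362880 ≈ 0.098204

P(X=9) ≈ 0.098204 ≈ 9.82%


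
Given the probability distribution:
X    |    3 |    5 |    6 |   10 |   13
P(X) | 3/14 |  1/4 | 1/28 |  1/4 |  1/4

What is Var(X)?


E[X] = 55/7
E[X²] = 537/7
Var(X) = E[X²] - (E[X])² = 537/7 - 3025/49 = 734/49

Var(X) = 734/49 ≈ 14.9796


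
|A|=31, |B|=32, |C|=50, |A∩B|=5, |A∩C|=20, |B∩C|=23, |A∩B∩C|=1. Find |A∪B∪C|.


|A∪B∪C| = 31+32+50-5-20-23+1 = 66

|A∪B∪C| = 66


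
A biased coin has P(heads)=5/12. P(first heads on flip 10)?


Geometric: P(X=10) = (1-p)^(k-1)×p = (7/12)^9×5/12 = 201768035/61917364224

P(X=10) = 201768035/61917364224 ≈ 0.33%


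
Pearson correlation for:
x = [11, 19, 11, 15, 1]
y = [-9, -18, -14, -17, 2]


n=5, Σx=57, Σy=-56, Σxy=-848, Σx²=829, Σy²=894
r = (5×(-848) - 57×(-56))/√((5×829 - 57²)(5×894 - (-56)²))
= -1048/√(896×1334) = -1048/√1195264 ≈ -1048/1093.2813 ≈ -0.9586

r ≈ -0.9586


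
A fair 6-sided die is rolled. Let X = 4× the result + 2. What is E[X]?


E[die] = (1+6)/2 = 7/2
E[X] = 4×7/2 + 2 = 16

E[X] = 16


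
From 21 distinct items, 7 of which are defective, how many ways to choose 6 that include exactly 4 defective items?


Choose 4 of the 7 defective items and 2 of the other 14 items:
C(7,4)×C(14,2) = 35×91 = 3185

3185


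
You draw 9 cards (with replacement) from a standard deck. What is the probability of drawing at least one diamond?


P(not a diamond) = 39/52 = 3/4
P(none in 9 draws) = (3/4)^9 = 19683/262144
P(≥1 diamond) = 1 - 19683/262144 = 242461/262144

P = 242461/262144 ≈ 92.49%


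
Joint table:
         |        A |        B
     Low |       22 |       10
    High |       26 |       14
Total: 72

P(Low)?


P(Low) = (22+10)/72 = 32/72 = 4/9

P(Low) = 4/9 ≈ 44.44%


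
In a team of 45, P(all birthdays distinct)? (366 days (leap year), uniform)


P(all different) = Π(366-i)/366 for i=0..44
= (366/366)×(365/366)×...×(322/366)
= 0.059503

P ≈ 0.0595 ≈ 5.95%


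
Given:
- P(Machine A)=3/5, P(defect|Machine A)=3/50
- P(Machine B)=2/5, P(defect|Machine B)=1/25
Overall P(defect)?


P(B) = Σ P(B|Aᵢ)×P(Aᵢ)
  3/50×3/5 = 9/250
  1/25×2/5 = 2/125
Sum = 13/250

P(defect) = 13/250 ≈ 5.20%


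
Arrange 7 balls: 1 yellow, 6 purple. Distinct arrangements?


7!/(1!×6!) = 7

7


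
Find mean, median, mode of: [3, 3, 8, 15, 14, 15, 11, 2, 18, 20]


Sorted: [2, 3, 3, 8, 11, 14, 15, 15, 18, 20]
Mean = 109/10
Median = 25/2
Freq: {3: 2, 8: 1, 15: 2, 14: 1, 11: 1, 2: 1, 18: 1, 20: 1}
Mode: [3, 15]

Mean=109/10, Median=25/2, Mode=[3, 15]


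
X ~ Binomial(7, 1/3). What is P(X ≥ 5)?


P(X ≥ 5) = Σ P(X=i) for i=5..7
P(X=5) = 28/729
P(X=6) = 14/2187
P(X=7) = 1/2187
Sum = 11/243

P(X ≥ 5) = 11/243 ≈ 4.53%


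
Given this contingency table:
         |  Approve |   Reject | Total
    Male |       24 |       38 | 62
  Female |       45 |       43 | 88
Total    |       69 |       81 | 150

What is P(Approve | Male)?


P(Approve | Male) = 24/(24+38) = 24/62 = 12/31

P(Approve|Male) = 12/31 ≈ 38.71%


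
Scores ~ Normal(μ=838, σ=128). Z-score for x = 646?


z = (x - μ)/σ = (646 - 838)/128 = -1.5

z = -1.5


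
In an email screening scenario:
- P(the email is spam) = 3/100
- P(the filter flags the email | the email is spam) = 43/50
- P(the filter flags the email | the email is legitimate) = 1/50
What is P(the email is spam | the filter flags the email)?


Using Bayes' theorem:
P(A|B) = P(B|A)·P(A) / P(B)

P(the filter flags the email) = 43/50 × 3/100 + 1/50 × 97/100
= 129/5000 + 97/5000 = 113/2500

P(the email is spam|the filter flags the email) = (129/5000) / (113/2500) = 129/226

P(the email is spam|the filter flags the email) = 129/226 ≈ 57.08%


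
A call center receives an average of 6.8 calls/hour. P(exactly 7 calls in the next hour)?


Poisson(λ=6.8): P(X=7) = e^(-λ)×λ^k/k!
= e^(-6.8) × 6.8^7 / 7!
≈ 0.001113775148 × 672298.881843 / 5040 ≈ 0.148569

P(X=7) ≈ 0.148569 ≈ 14.86%


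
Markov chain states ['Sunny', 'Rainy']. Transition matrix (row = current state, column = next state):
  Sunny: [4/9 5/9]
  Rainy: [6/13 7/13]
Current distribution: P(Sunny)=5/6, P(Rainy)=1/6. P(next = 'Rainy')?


P(next=Rainy) = Σᵢ P(now=i)×P(i→Rainy)
= 5/6×5/9 + 1/6×7/13
= 25/54 + 7/78 = 194/351

P = 194/351 ≈ 0.5527


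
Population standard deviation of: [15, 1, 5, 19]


Mean = 40/4 = 10
  (15-10)²=25
  (1-10)²=81
  (5-10)²=25
  (19-10)²=81
Σ(x-μ)² = 212
σ² = 212/4 = 53

σ = √(53) ≈ 7.2801


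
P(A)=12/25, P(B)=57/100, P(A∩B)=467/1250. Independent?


P(A)×P(B) = 171/625
P(A∩B) = 467/1250
Not equal → NOT independent

No, not independent


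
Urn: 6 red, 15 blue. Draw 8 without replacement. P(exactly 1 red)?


Hypergeometric: C(6,1)×C(15,7)/C(21,8)
= 6×6435/203490 = 429/2261

P(X=1) = 429/2261 ≈ 18.97%


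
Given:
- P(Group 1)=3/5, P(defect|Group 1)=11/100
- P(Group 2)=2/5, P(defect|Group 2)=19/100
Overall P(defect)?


P(B) = Σ P(B|Aᵢ)×P(Aᵢ)
  11/100×3/5 = 33/500
  19/100×2/5 = 19/250
Sum = 71/500

P(defect) = 71/500 ≈ 14.20%


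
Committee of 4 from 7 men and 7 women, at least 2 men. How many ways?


Count by #men:
  2M,2W: C(7,2)×C(7,2)=441
  3M,1W: C(7,3)×C(7,1)=245
  4M,0W: C(7,4)×C(7,0)=35
Total = 721

721


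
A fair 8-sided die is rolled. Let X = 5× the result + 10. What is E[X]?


E[die] = (1+8)/2 = 9/2
E[X] = 5×9/2 + 10 = 65/2

E[X] = 65/2


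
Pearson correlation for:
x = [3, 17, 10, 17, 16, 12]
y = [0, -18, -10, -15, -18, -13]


n=6, Σx=75, Σy=-74, Σxy=-1105, Σx²=1087, Σy²=1142
r = (6×(-1105) - 75×(-74))/√((6×1087 - 75²)(6×1142 - (-74)²))
= -1080/√(897×1376) = -1080/√1234272 ≈ -1080/1110.9779 ≈ -0.9721

r ≈ -0.9721


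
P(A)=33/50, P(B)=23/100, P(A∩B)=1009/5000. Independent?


P(A)×P(B) = 759/5000
P(A∩B) = 1009/5000
Not equal → NOT independent

No, not independent


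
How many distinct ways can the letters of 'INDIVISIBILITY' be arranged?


Letters: 14, freq: {'I': 6, 'N': 1, 'D': 1, 'V': 1, 'S': 1, 'B': 1, 'L': 1, 'T': 1, 'Y': 1}
14!/(6!×1!×1!×1!×1!×1!×1!×1!×1!) = 87178291200/720 = 121080960

121080960


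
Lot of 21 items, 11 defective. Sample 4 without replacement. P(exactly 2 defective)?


Hypergeometric: C(11,2)×C(10,2)/C(21,4)
= 55×45/5985 = 55/133

P(X=2) = 55/133 ≈ 41.35%


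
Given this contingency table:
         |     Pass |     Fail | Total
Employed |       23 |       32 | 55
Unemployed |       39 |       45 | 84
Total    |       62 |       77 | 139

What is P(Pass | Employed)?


P(Pass | Employed) = 23/(23+32) = 23/55

P(Pass|Employed) = 23/55 ≈ 41.82%


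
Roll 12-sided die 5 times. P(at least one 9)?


P(no 9)^5 = (11/12)^5 = 161051/248832
P(≥1) = 1 - 161051/248832 = 87781/248832

P = 87781/248832 ≈ 35.28%


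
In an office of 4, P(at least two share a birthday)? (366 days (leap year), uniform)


P(all different) = Π(366-i)/366 for i=0..3
= 0.983689
P(match) = 1 - 0.983689 = 0.016311

P ≈ 0.0163 ≈ 1.63%


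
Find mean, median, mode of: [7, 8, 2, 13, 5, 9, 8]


Sorted: [2, 5, 7, 8, 8, 9, 13]
Mean = 52/7
Median = 8
Freq: {7: 1, 8: 2, 2: 1, 13: 1, 5: 1, 9: 1}
Mode: [8]

Mean=52/7, Median=8, Mode=8


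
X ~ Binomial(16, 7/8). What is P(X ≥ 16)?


P(X ≥ 16) = Σ P(X=i) for i=16..16
P(X=16) = 33232930569601/281474976710656
Sum = 33232930569601/281474976710656

P(X ≥ 16) = 33232930569601/281474976710656 ≈ 11.81%


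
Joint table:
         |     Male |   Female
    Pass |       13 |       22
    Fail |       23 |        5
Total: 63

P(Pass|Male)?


P(Pass|Male) = 13/(13+23) = 13/36

P = 13/36 ≈ 36.11%


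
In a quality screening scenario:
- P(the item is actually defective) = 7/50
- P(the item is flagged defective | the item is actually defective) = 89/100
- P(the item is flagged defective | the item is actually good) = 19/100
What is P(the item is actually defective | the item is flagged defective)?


Using Bayes' theorem:
P(A|B) = P(B|A)·P(A) / P(B)

P(the item is flagged defective) = 89/100 × 7/50 + 19/100 × 43/50
= 623/5000 + 817/5000 = 36/125

P(the item is actually defective|the item is flagged defective) = (623/5000) / (36/125) = 623/1440

P(the item is actually defective|the item is flagged defective) = 623/1440 ≈ 43.26%


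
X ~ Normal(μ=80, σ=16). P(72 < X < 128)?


z₁=(72-80)/16=-0.5, z₂=(128-80)/16=3.0
P = Φ(3.0) - Φ(-0.5) = 0.998650 - 0.308538 = 0.690112 ≈ 0.6901

P(72 < X < 128) ≈ 0.6901


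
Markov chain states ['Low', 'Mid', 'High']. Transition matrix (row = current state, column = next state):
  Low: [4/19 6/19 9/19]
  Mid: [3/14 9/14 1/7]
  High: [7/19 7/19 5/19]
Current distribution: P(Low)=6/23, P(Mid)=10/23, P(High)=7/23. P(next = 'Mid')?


P(next=Mid) = Σᵢ P(now=i)×P(i→Mid)
= 6/23×6/19 + 10/23×9/14 + 7/23×7/19
= 36/437 + 45/161 + 49/437 = 1450/3059

P = 1450/3059 ≈ 0.4740


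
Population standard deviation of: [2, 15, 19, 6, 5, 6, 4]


Mean = 57/7
  (2-57/7)²=1849/49
  (15-57/7)²=2304/49
  (19-57/7)²=5776/49
  (6-57/7)²=225/49
  (5-57/7)²=484/49
  (6-57/7)²=225/49
  (4-57/7)²=841/49
Σ(x-μ)² = 1672/7
σ² = (1672/7)/7 = 1672/49

σ = √(1672/49) ≈ 5.8414


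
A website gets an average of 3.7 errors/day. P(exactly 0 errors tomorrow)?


Poisson(λ=3.7): P(X=0) = e^(-λ)×λ^k/k!
= e^(-3.7) × 3.7^0 / 0!
≈ 0.02472352647 × 1 / 1 ≈ 0.024724

P(X=0) ≈ 0.024724 ≈ 2.47%


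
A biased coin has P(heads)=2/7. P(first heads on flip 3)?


Geometric: P(X=3) = (1-p)^(k-1)×p = (5/7)^2×2/7 = 50/343

P(X=3) = 50/343 ≈ 14.58%


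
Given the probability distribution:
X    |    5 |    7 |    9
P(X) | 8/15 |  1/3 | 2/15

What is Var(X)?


E[X] = 31/5
E[X²] = 607/15
Var(X) = E[X²] - (E[X])² = 607/15 - 961/25 = 152/75

Var(X) = 152/75 ≈ 2.0267


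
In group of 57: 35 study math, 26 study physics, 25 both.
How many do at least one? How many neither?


|A∪B| = 35+26-25 = 36
Neither = 57-36 = 21

At least one: 36; Neither: 21


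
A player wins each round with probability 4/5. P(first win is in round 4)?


Geometric: P(X=4) = (1-p)^(k-1)×p = (1/5)^3×4/5 = 4/625

P(X=4) = 4/625 ≈ 0.64%


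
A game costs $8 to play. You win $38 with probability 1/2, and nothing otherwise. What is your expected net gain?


E[gain] = (38-8)×1/2 + (-8)×1/2
= 15 - 4 = 11

Expected net gain = $11 ≈ $11.00


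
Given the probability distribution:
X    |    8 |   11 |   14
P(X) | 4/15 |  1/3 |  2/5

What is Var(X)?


E[X] = 57/5
E[X²] = 679/5
Var(X) = E[X²] - (E[X])² = 679/5 - 3249/25 = 146/25

Var(X) = 146/25 ≈ 5.8400


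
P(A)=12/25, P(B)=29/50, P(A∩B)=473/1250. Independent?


P(A)×P(B) = 174/625
P(A∩B) = 473/1250
Not equal → NOT independent

No, not independent


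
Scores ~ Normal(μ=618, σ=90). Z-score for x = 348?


z = (x - μ)/σ = (348 - 618)/90 = -3.0

z = -3.0


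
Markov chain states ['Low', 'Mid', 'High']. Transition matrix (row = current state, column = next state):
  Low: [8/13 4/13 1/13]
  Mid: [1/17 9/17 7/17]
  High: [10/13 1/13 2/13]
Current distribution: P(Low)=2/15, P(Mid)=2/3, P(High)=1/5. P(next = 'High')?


P(next=High) = Σᵢ P(now=i)×P(i→High)
= 2/15×1/13 + 2/3×7/17 + 1/5×2/13
= 2/195 + 14/51 + 2/65 = 1046/3315

P = 1046/3315 ≈ 0.3155


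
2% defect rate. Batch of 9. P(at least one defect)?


P(all good) = (49/50)^9 = 1628413597910449/1953125000000000
P(≥1 defect) = 324711402089551/1953125000000000

P = 324711402089551/1953125000000000 ≈ 16.63%


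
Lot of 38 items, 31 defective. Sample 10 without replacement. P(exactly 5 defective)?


Hypergeometric: C(31,5)×C(7,5)/C(38,10)
= 169911×21/472733756 = 3969/525844

P(X=5) = 3969/525844 ≈ 0.75%


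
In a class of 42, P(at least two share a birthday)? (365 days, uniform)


P(all different) = Π(365-i)/365 for i=0..41
= 0.085970
P(match) = 1 - 0.085970 = 0.914030

P ≈ 0.9140 ≈ 91.40%


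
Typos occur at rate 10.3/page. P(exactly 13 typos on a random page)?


Poisson(λ=10.3): P(X=13) = e^(-λ)×λ^k/k!
= e^(-10.3) × 10.3^13 / 13!
≈ 3.363309519e-05 × 1.46853371345e+13 / 6227020800 ≈ 0.079318

P(X=13) ≈ 0.079318 ≈ 7.93%


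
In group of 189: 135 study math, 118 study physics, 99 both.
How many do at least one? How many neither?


|A∪B| = 135+118-99 = 154
Neither = 189-154 = 35

At least one: 154; Neither: 35


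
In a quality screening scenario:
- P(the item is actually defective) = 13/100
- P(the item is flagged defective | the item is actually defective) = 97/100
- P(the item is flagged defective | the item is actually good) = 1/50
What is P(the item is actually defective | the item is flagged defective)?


Using Bayes' theorem:
P(A|B) = P(B|A)·P(A) / P(B)

P(the item is flagged defective) = 97/100 × 13/100 + 1/50 × 87/100
= 1261/10000 + 87/5000 = 287/2000

P(the item is actually defective|the item is flagged defective) = (1261/10000) / (287/2000) = 1261/1435

P(the item is actually defective|the item is flagged defective) = 1261/1435 ≈ 87.87%


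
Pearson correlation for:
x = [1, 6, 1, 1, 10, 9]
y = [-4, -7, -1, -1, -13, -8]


n=6, Σx=28, Σy=-34, Σxy=-250, Σx²=220, Σy²=300
r = (6×(-250) - 28×(-34))/√((6×220 - 28²)(6×300 - (-34)²))
= -548/√(536×644) = -548/√345184 ≈ -548/587.5236 ≈ -0.9327

r ≈ -0.9327


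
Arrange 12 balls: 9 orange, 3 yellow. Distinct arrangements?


12!/(9!×3!) = 220

220


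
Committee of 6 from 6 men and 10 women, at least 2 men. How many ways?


Count by #men:
  2M,4W: C(6,2)×C(10,4)=3150
  3M,3W: C(6,3)×C(10,3)=2400
  4M,2W: C(6,4)×C(10,2)=675
  5M,1W: C(6,5)×C(10,1)=60
  6M,0W: C(6,6)×C(10,0)=1
Total = 6286

6286


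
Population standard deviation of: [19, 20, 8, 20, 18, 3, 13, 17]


Mean = 118/8 = 59/4
  (19-59/4)²=289/16
  (20-59/4)²=441/16
  (8-59/4)²=729/16
  (20-59/4)²=441/16
  (18-59/4)²=169/16
  (3-59/4)²=2209/16
  (13-59/4)²=49/16
  (17-59/4)²=81/16
Σ(x-μ)² = 551/2
σ² = (551/2)/8 = 551/16

σ = √(551/16) ≈ 5.8683


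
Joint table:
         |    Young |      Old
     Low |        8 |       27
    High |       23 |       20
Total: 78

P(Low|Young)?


P(Low|Young) = 8/(8+23) = 8/31

P = 8/31 ≈ 25.81%


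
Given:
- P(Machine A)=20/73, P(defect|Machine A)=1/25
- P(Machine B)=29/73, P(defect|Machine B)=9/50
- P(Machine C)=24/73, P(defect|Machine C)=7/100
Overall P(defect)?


P(B) = Σ P(B|Aᵢ)×P(Aᵢ)
  1/25×20/73 = 4/365
  9/50×29/73 = 261/3650
  7/100×24/73 = 42/1825
Sum = 77/730

P(defect) = 77/730 ≈ 10.55%


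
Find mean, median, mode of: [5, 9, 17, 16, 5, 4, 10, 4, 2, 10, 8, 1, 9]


Sorted: [1, 2, 4, 4, 5, 5, 8, 9, 9, 10, 10, 16, 17]
Mean = 100/13
Median = 8
Freq: {5: 2, 9: 2, 17: 1, 16: 1, 4: 2, 10: 2, 2: 1, 8: 1, 1: 1}
Mode: [4, 5, 9, 10]

Mean=100/13, Median=8, Mode=[4, 5, 9, 10]


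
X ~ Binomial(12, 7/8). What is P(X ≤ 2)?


P(X ≤ 2) = Σ P(X=i) for i=0..2
P(X=0) = 1/68719476736
P(X=1) = 21/17179869184
P(X=2) = 1617/34359738368
Sum = 3319/68719476736

P(X ≤ 2) = 3319/68719476736 ≈ 0.00%


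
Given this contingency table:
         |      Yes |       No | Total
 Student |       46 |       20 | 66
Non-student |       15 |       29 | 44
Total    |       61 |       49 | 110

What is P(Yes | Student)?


P(Yes | Student) = 46/(46+20) = 46/66 = 23/33

P(Yes|Student) = 23/33 ≈ 69.70%


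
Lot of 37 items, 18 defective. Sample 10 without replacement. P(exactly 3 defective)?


Hypergeometric: C(18,3)×C(19,7)/C(37,10)
= 816×50388/348330136 = 302328/2561251

P(X=3) = 302328/2561251 ≈ 11.80%


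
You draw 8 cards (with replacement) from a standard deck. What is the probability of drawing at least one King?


P(not a King) = 48/52 = 12/13
P(none in 8 draws) = (12/13)^8 = 429981696/815730721
P(≥1 King) = 1 - 429981696/815730721 = 385749025/815730721

P = 385749025/815730721 ≈ 47.29%


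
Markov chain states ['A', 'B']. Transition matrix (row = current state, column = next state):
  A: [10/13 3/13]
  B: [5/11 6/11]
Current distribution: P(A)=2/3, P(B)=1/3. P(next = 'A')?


P(next=A) = Σᵢ P(now=i)×P(i→A)
= 2/3×10/13 + 1/3×5/11
= 20/39 + 5/33 = 95/143

P = 95/143 ≈ 0.6643


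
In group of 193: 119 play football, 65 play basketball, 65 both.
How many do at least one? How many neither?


|A∪B| = 119+65-65 = 119
Neither = 193-119 = 74

At least one: 119; Neither: 74


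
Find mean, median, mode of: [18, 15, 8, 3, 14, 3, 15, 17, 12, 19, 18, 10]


Sorted: [3, 3, 8, 10, 12, 14, 15, 15, 17, 18, 18, 19]
Mean = 152/12 = 38/3
Median = 29/2
Freq: {18: 2, 15: 2, 8: 1, 3: 2, 14: 1, 17: 1, 12: 1, 19: 1, 10: 1}
Mode: [3, 15, 18]

Mean=38/3, Median=29/2, Mode=[3, 15, 18]


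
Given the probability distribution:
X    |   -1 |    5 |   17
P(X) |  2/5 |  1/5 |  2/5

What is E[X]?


E[X] = Σ x·P(X=x)
= (-1)×(2/5) + (5)×(1/5) + (17)×(2/5)
= 37/5

E[X] = 37/5


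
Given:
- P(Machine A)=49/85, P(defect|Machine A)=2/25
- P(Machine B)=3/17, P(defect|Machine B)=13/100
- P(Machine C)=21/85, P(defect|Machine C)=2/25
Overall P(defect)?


P(B) = Σ P(B|Aᵢ)×P(Aᵢ)
  2/25×49/85 = 98/2125
  13/100×3/17 = 39/1700
  2/25×21/85 = 42/2125
Sum = 151/1700

P(defect) = 151/1700 ≈ 8.88%


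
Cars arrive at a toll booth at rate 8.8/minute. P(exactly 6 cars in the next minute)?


Poisson(λ=8.8): P(X=6) = e^(-λ)×λ^k/k!
= e^(-8.8) × 8.8^6 / 6!
≈ 0.0001507330751 × 464404.086784 / 720 ≈ 0.097224

P(X=6) ≈ 0.097224 ≈ 9.72%


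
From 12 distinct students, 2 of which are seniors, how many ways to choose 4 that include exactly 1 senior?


Choose 1 of the 2 seniors and 3 of the other 10 students:
C(2,1)×C(10,3) = 2×120 = 240

240


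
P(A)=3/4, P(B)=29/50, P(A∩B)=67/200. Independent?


P(A)×P(B) = 87/200
P(A∩B) = 67/200
Not equal → NOT independent

No, not independent


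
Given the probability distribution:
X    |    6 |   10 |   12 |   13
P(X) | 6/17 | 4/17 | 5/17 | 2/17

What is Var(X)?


E[X] = 162/17
E[X²] = 1674/17
Var(X) = E[X²] - (E[X])² = 1674/17 - 26244/289 = 2214/289

Var(X) = 2214/289 ≈ 7.6609


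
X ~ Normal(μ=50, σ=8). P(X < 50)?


z = (50-50)/8 = 0.0
P(Z < 0.0) = 0.5000

P(X < 50) ≈ 0.5000


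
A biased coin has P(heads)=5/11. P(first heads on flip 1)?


Geometric: P(X=1) = (1-p)^(k-1)×p = (6/11)^0×5/11 = 5/11

P(X=1) = 5/11 ≈ 45.45%


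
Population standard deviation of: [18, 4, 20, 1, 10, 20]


Mean = 73/6
  (18-73/6)²=1225/36
  (4-73/6)²=2401/36
  (20-73/6)²=2209/36
  (1-73/6)²=4489/36
  (10-73/6)²=169/36
  (20-73/6)²=2209/36
Σ(x-μ)² = 2117/6
σ² = (2117/6)/6 = 2117/36

σ = √(2117/36) ≈ 7.6685


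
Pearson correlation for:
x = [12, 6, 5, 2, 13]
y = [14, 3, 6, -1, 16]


n=5, Σx=38, Σy=38, Σxy=422, Σx²=378, Σy²=498
r = (5×422 - 38×38)/√((5×378 - 38²)(5×498 - 38²))
= 666/√(446×1046) = 666/√466516 ≈ 666/683.0198 ≈ 0.9751

r ≈ 0.9751


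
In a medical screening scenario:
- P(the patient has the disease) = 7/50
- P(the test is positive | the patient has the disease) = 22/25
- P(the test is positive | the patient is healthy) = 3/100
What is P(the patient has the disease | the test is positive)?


Using Bayes' theorem:
P(A|B) = P(B|A)·P(A) / P(B)

P(the test is positive) = 22/25 × 7/50 + 3/100 × 43/50
= 77/625 + 129/5000 = 149/1000

P(the patient has the disease|the test is positive) = (77/625) / (149/1000) = 616/745

P(the patient has the disease|the test is positive) = 616/745 ≈ 82.68%


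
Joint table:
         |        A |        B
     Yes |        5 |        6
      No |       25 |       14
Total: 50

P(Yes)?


P(Yes) = (5+6)/50 = 11/50

P(Yes) = 11/50 ≈ 22.00%


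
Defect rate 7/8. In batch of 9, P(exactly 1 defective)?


Binomial: P(X=1) = C(9,1)×p^1×(1-p)^8
= 9 × 7/8 × 1/16777216 = 63/134217728

P(X=1) = 63/134217728 ≈ 0.00%


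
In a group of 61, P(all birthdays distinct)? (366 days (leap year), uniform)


P(all different) = Π(366-i)/366 for i=0..60
= (366/366)×(365/366)×...×(306/366)
= 0.004988

P ≈ 0.0050 ≈ 0.50%


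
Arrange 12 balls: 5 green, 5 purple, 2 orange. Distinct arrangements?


12!/(5!×5!×2!) = 16632

16632


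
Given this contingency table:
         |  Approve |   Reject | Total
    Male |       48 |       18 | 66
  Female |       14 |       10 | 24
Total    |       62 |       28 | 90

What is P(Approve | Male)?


P(Approve | Male) = 48/(48+18) = 48/66 = 8/11

P(Approve|Male) = 8/11 ≈ 72.73%


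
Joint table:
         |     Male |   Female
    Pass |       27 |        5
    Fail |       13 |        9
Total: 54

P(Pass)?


P(Pass) = (27+5)/54 = 32/54 = 16/27

P(Pass) = 16/27 ≈ 59.26%


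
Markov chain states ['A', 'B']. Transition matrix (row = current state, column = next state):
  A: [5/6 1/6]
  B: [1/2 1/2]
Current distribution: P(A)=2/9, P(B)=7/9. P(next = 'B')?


P(next=B) = Σᵢ P(now=i)×P(i→B)
= 2/9×1/6 + 7/9×1/2
= 1/27 + 7/18 = 23/54

P = 23/54 ≈ 0.4259


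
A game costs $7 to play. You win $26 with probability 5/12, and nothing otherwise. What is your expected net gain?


E[gain] = (26-7)×5/12 + (-7)×7/12
= 95/12 - 49/12 = 23/6

Expected net gain = $23/6 ≈ $3.83


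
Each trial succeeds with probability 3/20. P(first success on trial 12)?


Geometric: P(X=12) = (1-p)^(k-1)×p = (17/20)^11×3/20 = 102815688922899/4096000000000000

P(X=12) = 102815688922899/4096000000000000 ≈ 2.51%


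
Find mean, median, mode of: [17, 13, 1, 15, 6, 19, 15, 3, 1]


Sorted: [1, 1, 3, 6, 13, 15, 15, 17, 19]
Mean = 90/9 = 10
Median = 13
Freq: {17: 1, 13: 1, 1: 2, 15: 2, 6: 1, 19: 1, 3: 1}
Mode: [1, 15]

Mean=10, Median=13, Mode=[1, 15]


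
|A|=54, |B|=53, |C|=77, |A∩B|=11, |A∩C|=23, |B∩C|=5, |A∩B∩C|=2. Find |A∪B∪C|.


|A∪B∪C| = 54+53+77-11-23-5+2 = 147

|A∪B∪C| = 147


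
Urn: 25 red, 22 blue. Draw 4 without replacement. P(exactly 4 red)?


Hypergeometric: C(25,4)×C(22,0)/C(47,4)
= 12650×1/178365 = 10/141

P(X=4) = 10/141 ≈ 7.09%


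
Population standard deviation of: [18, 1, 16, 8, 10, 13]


Mean = 66/6 = 11
  (18-11)²=49
  (1-11)²=100
  (16-11)²=25
  (8-11)²=9
  (10-11)²=1
  (13-11)²=4
Σ(x-μ)² = 188
σ² = 188/6 = 94/3

σ = √(94/3) ≈ 5.5976


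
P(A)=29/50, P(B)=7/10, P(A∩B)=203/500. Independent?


P(A)×P(B) = 203/500
P(A∩B) = 203/500
Equal ✓ → Independent

Yes, independent


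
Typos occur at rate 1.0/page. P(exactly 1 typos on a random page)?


Poisson(λ=1.0): P(X=1) = e^(-λ)×λ^k/k!
= e^(-1.0) × 1.0^1 / 1!
≈ 0.3678794412 × 1 / 1 ≈ 0.367879

P(X=1) ≈ 0.367879 ≈ 36.79%


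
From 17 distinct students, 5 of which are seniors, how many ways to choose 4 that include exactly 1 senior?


Choose 1 of the 5 seniors and 3 of the other 12 students:
C(5,1)×C(12,3) = 5×220 = 1100

1100


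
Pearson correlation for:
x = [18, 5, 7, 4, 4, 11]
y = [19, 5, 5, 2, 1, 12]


n=6, Σx=49, Σy=44, Σxy=546, Σx²=551, Σy²=560
r = (6×546 - 49×44)/√((6×551 - 49²)(6×560 - 44²))
= 1120/√(905×1424) = 1120/√1288720 ≈ 1120/1135.2180 ≈ 0.9866

r ≈ 0.9866


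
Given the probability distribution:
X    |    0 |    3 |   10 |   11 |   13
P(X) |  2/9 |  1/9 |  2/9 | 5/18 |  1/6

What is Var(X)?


E[X] = 70/9
E[X²] = 85
Var(X) = E[X²] - (E[X])² = 85 - 4900/81 = 1985/81

Var(X) = 1985/81 ≈ 24.5062


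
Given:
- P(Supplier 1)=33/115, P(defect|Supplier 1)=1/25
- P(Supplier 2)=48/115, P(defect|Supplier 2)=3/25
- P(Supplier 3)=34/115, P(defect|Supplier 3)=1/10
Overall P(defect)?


P(B) = Σ P(B|Aᵢ)×P(Aᵢ)
  1/25×33/115 = 33/2875
  3/25×48/115 = 144/2875
  1/10×34/115 = 17/575
Sum = 262/2875

P(defect) = 262/2875 ≈ 9.11%


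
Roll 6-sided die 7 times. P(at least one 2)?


P(no 2)^7 = (5/6)^7 = 78125/279936
P(≥1) = 1 - 78125/279936 = 201811/279936

P = 201811/279936 ≈ 72.09%


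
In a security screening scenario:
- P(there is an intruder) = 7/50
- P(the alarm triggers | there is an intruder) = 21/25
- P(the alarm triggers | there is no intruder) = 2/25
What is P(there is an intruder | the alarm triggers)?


Using Bayes' theorem:
P(A|B) = P(B|A)·P(A) / P(B)

P(the alarm triggers) = 21/25 × 7/50 + 2/25 × 43/50
= 147/1250 + 43/625 = 233/1250

P(there is an intruder|the alarm triggers) = (147/1250) / (233/1250) = 147/233

P(there is an intruder|the alarm triggers) = 147/233 ≈ 63.09%


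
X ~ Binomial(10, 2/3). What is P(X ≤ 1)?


P(X ≤ 1) = Σ P(X=i) for i=0..1
P(X=0) = 1/59049
P(X=1) = 20/59049
Sum = 7/19683

P(X ≤ 1) = 7/19683 ≈ 0.04%


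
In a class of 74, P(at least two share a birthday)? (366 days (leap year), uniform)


P(all different) = Π(366-i)/366 for i=0..73
= 0.000360
P(match) = 1 - 0.000360 = 0.999640

P ≈ 0.9996 ≈ 99.96%


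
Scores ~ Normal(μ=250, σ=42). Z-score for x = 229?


z = (x - μ)/σ = (229 - 250)/42 = -0.5

z = -0.5


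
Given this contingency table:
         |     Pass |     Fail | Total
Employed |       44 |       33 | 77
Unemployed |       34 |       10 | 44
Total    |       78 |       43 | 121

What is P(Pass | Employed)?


P(Pass | Employed) = 44/(44+33) = 44/77 = 4/7

P(Pass|Employed) = 4/7 ≈ 57.14%


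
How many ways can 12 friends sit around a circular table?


Circular arrangements of 12 distinct objects: fix one position to break rotational symmetry.
(n-1)! = 11! = 39916800

39916800


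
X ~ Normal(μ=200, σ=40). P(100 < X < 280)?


z₁=(100-200)/40=-2.5, z₂=(280-200)/40=2.0
P = Φ(2.0) - Φ(-2.5) = 0.977250 - 0.006210 = 0.971040 ≈ 0.9710

P(100 < X < 280) ≈ 0.9710


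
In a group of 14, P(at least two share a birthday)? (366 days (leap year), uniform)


P(all different) = Π(366-i)/366 for i=0..13
= 0.777440
P(match) = 1 - 0.777440 = 0.222560

P ≈ 0.2226 ≈ 22.26%


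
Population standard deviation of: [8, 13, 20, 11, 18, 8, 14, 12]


Mean = 104/8 = 13
  (8-13)²=25
  (13-13)²=0
  (20-13)²=49
  (11-13)²=4
  (18-13)²=25
  (8-13)²=25
  (14-13)²=1
  (12-13)²=1
Σ(x-μ)² = 130
σ² = 130/8 = 65/4

σ = √(65/4) ≈ 4.0311


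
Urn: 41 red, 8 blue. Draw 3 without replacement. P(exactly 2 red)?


Hypergeometric: C(41,2)×C(8,1)/C(49,3)
= 820×8/18424 = 820/2303

P(X=2) = 820/2303 ≈ 35.61%


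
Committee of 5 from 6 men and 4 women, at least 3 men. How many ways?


Count by #men:
  3M,2W: C(6,3)×C(4,2)=120
  4M,1W: C(6,4)×C(4,1)=60
  5M,0W: C(6,5)×C(4,0)=6
Total = 186

186


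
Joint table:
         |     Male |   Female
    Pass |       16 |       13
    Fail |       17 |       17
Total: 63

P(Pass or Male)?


P(Pass∨Male) = P(Pass) + P(Male) - P(Pass∧Male)
= (29 + 33 - 16)/63 = 46/63

P = 46/63 ≈ 73.02%


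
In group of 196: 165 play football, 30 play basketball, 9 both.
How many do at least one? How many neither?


|A∪B| = 165+30-9 = 186
Neither = 196-186 = 10

At least one: 186; Neither: 10


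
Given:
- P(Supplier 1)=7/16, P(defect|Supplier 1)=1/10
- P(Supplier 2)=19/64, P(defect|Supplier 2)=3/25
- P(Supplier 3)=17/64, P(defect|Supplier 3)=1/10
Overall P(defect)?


P(B) = Σ P(B|Aᵢ)×P(Aᵢ)
  1/10×7/16 = 7/160
  3/25×19/64 = 57/1600
  1/10×17/64 = 17/640
Sum = 339/3200

P(defect) = 339/3200 ≈ 10.59%


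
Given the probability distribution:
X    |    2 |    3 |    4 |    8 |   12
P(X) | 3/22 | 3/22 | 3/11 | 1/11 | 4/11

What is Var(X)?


E[X] = 151/22
E[X²] = 1415/22
Var(X) = E[X²] - (E[X])² = 1415/22 - 22801/484 = 8329/484

Var(X) = 8329/484 ≈ 17.2087


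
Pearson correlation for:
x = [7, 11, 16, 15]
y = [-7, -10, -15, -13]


n=4, Σx=49, Σy=-45, Σxy=-594, Σx²=651, Σy²=543
r = (4×(-594) - 49×(-45))/√((4×651 - 49²)(4×543 - (-45)²))
= -171/√(203×147) = -171/√29841 ≈ -171/172.7455 ≈ -0.9899

r ≈ -0.9899


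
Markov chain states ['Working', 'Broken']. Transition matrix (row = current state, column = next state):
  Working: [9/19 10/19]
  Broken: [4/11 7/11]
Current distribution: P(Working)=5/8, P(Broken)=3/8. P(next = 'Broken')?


P(next=Broken) = Σᵢ P(now=i)×P(i→Broken)
= 5/8×10/19 + 3/8×7/11
= 25/76 + 21/88 = 949/1672

P = 949/1672 ≈ 0.5676


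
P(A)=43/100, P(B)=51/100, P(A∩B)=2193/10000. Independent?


P(A)×P(B) = 2193/10000
P(A∩B) = 2193/10000
Equal ✓ → Independent

Yes, independent


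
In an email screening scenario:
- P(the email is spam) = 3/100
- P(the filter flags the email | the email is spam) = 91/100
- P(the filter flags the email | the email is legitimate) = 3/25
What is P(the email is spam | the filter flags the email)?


Using Bayes' theorem:
P(A|B) = P(B|A)·P(A) / P(B)

P(the filter flags the email) = 91/100 × 3/100 + 3/25 × 97/100
= 273/10000 + 291/2500 = 1437/10000

P(the email is spam|the filter flags the email) = (273/10000) / (1437/10000) = 91/479

P(the email is spam|the filter flags the email) = 91/479 ≈ 19.00%


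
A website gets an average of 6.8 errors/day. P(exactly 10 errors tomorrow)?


Poisson(λ=6.8): P(X=10) = e^(-λ)×λ^k/k!
= e^(-6.8) × 6.8^10 / 10!
≈ 0.001113775148 × 211392282.016 / 3628800 ≈ 0.064882

P(X=10) ≈ 0.064882 ≈ 6.49%


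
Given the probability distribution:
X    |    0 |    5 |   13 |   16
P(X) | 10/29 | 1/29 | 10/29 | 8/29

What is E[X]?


E[X] = Σ x·P(X=x)
= (0)×(10/29) + (5)×(1/29) + (13)×(10/29) + (16)×(8/29)
= 263/29

E[X] = 263/29


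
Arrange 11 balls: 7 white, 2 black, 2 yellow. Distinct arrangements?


11!/(7!×2!×2!) = 1980

1980


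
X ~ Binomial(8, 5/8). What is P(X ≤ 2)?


P(X ≤ 2) = Σ P(X=i) for i=0..2
P(X=0) = 6561/16777216
P(X=1) = 10935/2097152
P(X=2) = 127575/4194304
Sum = 604341/16777216

P(X ≤ 2) = 604341/16777216 ≈ 3.60%


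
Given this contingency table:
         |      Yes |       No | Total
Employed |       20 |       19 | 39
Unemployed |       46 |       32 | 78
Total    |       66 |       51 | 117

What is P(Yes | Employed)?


P(Yes | Employed) = 20/(20+19) = 20/39

P(Yes|Employed) = 20/39 ≈ 51.28%


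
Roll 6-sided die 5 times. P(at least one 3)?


P(no 3)^5 = (5/6)^5 = 3125/7776
P(≥1) = 1 - 3125/7776 = 4651/7776

P = 4651/7776 ≈ 59.81%


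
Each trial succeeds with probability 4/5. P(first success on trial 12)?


Geometric: P(X=12) = (1-p)^(k-1)×p = (1/5)^11×4/5 = 4/244140625

P(X=12) = 4/244140625 ≈ 0.00%


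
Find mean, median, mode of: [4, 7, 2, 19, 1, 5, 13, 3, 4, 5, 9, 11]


Sorted: [1, 2, 3, 4, 4, 5, 5, 7, 9, 11, 13, 19]
Mean = 83/12
Median = 5
Freq: {4: 2, 7: 1, 2: 1, 19: 1, 1: 1, 5: 2, 13: 1, 3: 1, 9: 1, 11: 1}
Mode: [4, 5]

Mean=83/12, Median=5, Mode=[4, 5]


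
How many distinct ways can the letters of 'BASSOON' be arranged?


Letters: 7, freq: {'B': 1, 'A': 1, 'S': 2, 'O': 2, 'N': 1}
7!/(1!×1!×2!×2!×1!) = 5040/4 = 1260

1260


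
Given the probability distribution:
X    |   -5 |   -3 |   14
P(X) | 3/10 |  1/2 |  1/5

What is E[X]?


E[X] = Σ x·P(X=x)
= (-5)×(3/10) + (-3)×(1/2) + (14)×(1/5)
= -1/5

E[X] = -1/5


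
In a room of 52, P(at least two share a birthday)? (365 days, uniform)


P(all different) = Π(365-i)/365 for i=0..51
= 0.021995
P(match) = 1 - 0.021995 = 0.978005

P ≈ 0.9780 ≈ 97.80%


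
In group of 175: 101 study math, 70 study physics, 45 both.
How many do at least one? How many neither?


|A∪B| = 101+70-45 = 126
Neither = 175-126 = 49

At least one: 126; Neither: 49


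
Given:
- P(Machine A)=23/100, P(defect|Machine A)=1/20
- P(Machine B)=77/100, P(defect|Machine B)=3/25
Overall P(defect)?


P(B) = Σ P(B|Aᵢ)×P(Aᵢ)
  1/20×23/100 = 23/2000
  3/25×77/100 = 231/2500
Sum = 1039/10000

P(defect) = 1039/10000 ≈ 10.39%


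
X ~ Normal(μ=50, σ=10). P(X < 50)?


z = (50-50)/10 = 0.0
P(Z < 0.0) = 0.5000

P(X < 50) ≈ 0.5000


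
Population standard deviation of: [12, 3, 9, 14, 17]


Mean = 55/5 = 11
  (12-11)²=1
  (3-11)²=64
  (9-11)²=4
  (14-11)²=9
  (17-11)²=36
Σ(x-μ)² = 114
σ² = 114/5

σ = √(114/5) ≈ 4.7749


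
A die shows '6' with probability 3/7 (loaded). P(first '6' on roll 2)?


Geometric: P(X=2) = (1-p)^(k-1)×p = (4/7)^1×3/7 = 12/49

P(X=2) = 12/49 ≈ 24.49%


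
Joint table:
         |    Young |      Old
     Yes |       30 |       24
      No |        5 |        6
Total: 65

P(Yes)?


P(Yes) = (30+24)/65 = 54/65

P(Yes) = 54/65 ≈ 83.08%


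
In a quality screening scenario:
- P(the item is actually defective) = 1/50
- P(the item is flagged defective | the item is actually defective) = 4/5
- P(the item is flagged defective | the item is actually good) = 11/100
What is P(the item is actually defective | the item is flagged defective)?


Using Bayes' theorem:
P(A|B) = P(B|A)·P(A) / P(B)

P(the item is flagged defective) = 4/5 × 1/50 + 11/100 × 49/50
= 2/125 + 539/5000 = 619/5000

P(the item is actually defective|the item is flagged defective) = (2/125) / (619/5000) = 80/619

P(the item is actually defective|the item is flagged defective) = 80/619 ≈ 12.92%


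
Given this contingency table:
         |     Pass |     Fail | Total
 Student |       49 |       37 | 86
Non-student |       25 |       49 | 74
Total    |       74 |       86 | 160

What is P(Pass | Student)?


P(Pass | Student) = 49/(49+37) = 49/86

P(Pass|Student) = 49/86 ≈ 56.98%


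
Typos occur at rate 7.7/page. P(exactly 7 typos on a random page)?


Poisson(λ=7.7): P(X=7) = e^(-λ)×λ^k/k!
= e^(-7.7) × 7.7^7 / 7!
≈ 0.0004528271829 × 1604852.32669 / 5040 ≈ 0.144191

P(X=7) ≈ 0.144191 ≈ 14.42%


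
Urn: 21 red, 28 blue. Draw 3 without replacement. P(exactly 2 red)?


Hypergeometric: C(21,2)×C(28,1)/C(49,3)
= 210×28/18424 = 15/47

P(X=2) = 15/47 ≈ 31.91%


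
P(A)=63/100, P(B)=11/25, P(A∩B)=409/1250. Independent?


P(A)×P(B) = 693/2500
P(A∩B) = 409/1250
Not equal → NOT independent

No, not independent


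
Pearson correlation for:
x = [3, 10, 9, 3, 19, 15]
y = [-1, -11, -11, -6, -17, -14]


n=6, Σx=59, Σy=-60, Σxy=-763, Σx²=785, Σy²=764
r = (6×(-763) - 59×(-60))/√((6×785 - 59²)(6×764 - (-60)²))
= -1038/√(1229×984) = -1038/√1209336 ≈ -1038/1099.6981 ≈ -0.9439

r ≈ -0.9439


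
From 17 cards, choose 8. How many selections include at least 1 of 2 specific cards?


Complement: C(17,8) - C(15,8) = 24310 - 6435 = 17875

17875


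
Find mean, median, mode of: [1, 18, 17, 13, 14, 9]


Sorted: [1, 9, 13, 14, 17, 18]
Mean = 72/6 = 12
Median = 27/2
Freq: {1: 1, 18: 1, 17: 1, 13: 1, 14: 1, 9: 1}
Mode: No mode

Mean=12, Median=27/2, Mode=No mode


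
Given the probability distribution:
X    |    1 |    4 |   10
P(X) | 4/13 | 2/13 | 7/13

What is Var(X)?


E[X] = 82/13
E[X²] = 736/13
Var(X) = E[X²] - (E[X])² = 736/13 - 6724/169 = 2844/169

Var(X) = 2844/169 ≈ 16.8284


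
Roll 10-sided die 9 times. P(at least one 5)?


P(no 5)^9 = (9/10)^9 = 387420489/1000000000
P(≥1) = 1 - 387420489/1000000000 = 612579511/1000000000

P = 612579511/1000000000 ≈ 61.26%


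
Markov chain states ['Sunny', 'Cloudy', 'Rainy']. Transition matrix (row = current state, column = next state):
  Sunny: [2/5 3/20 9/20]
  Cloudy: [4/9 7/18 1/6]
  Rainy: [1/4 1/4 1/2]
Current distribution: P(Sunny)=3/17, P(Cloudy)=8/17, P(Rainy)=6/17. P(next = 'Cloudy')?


P(next=Cloudy) = Σᵢ P(now=i)×P(i→Cloudy)
= 3/17×3/20 + 8/17×7/18 + 6/17×1/4
= 9/340 + 28/153 + 3/34 = 911/3060

P = 911/3060 ≈ 0.2977


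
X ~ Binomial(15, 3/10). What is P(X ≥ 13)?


P(X ≥ 13) = Σ P(X=i) for i=13..15
P(X=13) = 1640558367/200000000000000
P(X=14) = 100442349/200000000000000
P(X=15) = 14348907/1000000000000000
Sum = 8719352487/1000000000000000

P(X ≥ 13) = 8719352487/1000000000000000 ≈ 0.00%


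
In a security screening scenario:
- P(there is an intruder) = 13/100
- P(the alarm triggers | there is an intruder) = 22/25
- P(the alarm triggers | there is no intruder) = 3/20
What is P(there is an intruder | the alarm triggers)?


Using Bayes' theorem:
P(A|B) = P(B|A)·P(A) / P(B)

P(the alarm triggers) = 22/25 × 13/100 + 3/20 × 87/100
= 143/1250 + 261/2000 = 2449/10000

P(there is an intruder|the alarm triggers) = (143/1250) / (2449/10000) = 1144/2449

P(there is an intruder|the alarm triggers) = 1144/2449 ≈ 46.71%


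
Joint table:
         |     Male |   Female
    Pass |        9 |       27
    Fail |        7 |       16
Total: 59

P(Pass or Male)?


P(Pass∨Male) = P(Pass) + P(Male) - P(Pass∧Male)
= (36 + 16 - 9)/59 = 43/59

P = 43/59 ≈ 72.88%


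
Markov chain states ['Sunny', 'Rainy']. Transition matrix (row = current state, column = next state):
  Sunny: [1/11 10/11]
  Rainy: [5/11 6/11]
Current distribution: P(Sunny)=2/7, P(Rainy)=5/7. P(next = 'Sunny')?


P(next=Sunny) = Σᵢ P(now=i)×P(i→Sunny)
= 2/7×1/11 + 5/7×5/11
= 2/77 + 25/77 = 27/77

P = 27/77 ≈ 0.3506


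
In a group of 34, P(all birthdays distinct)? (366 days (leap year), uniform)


P(all different) = Π(366-i)/366 for i=0..33
= (366/366)×(365/366)×...×(333/366)
= 0.205601

P ≈ 0.2056 ≈ 20.56%


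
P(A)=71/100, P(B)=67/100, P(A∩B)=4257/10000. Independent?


P(A)×P(B) = 4757/10000
P(A∩B) = 4257/10000
Not equal → NOT independent

No, not independent
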